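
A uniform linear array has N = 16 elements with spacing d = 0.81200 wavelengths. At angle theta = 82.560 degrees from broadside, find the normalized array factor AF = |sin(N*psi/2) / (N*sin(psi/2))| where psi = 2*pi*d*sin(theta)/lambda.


psi = 2*pi*0.81200*sin(82.560 deg) = 5.058993 rad
AF = |sin(16*5.058993/2) / (16*sin(5.058993/2))| = 0.03921

0.03921


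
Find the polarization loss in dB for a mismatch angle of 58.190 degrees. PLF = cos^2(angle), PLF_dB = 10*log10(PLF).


PLF_linear = cos^2(58.190 deg) = 0.2778388
PLF_dB = 10 * log10(0.2778388) = -5.562 dB

-5.562 dB


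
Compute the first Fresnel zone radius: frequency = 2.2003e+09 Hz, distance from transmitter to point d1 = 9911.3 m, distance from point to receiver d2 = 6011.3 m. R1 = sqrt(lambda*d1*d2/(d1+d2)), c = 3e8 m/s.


lambda = c / f = 3.0000e+08 / 2.2003e+09 = 0.1363450 m
R1 = sqrt(0.1363450 * 9911.3 * 6011.3 / (9911.3 + 6011.3)) = 22.59 m

22.59 m


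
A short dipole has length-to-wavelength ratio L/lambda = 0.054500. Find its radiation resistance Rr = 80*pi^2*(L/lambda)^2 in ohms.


Rr = 80 * pi^2 * (0.054500)^2 = 80 * 9.869604 * 2.970250e-03 = 2.345 ohm

2.345 ohm


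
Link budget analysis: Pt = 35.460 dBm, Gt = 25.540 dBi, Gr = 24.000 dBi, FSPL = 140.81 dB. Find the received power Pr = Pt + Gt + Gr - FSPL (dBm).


Pr = 35.460 + 25.540 + 24.000 - 140.81 = -55.81 dBm

-55.81 dBm


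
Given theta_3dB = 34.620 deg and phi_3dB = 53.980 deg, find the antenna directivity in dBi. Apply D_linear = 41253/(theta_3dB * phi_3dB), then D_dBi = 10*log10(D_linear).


D_linear = 41253 / (34.620 * 53.980) = 22.07474
D_dBi = 10 * log10(22.07474) = 13.44 dBi

13.44 dBi


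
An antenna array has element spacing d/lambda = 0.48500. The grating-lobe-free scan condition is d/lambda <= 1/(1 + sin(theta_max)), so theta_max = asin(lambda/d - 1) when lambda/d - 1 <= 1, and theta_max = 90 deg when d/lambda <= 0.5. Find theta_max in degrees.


lambda/d - 1 = 1/0.48500 - 1 = 1.061856 >= 1
d/lambda <= 0.5, so the array can scan to endfire without grating lobes: theta_max = 90 deg

90 deg


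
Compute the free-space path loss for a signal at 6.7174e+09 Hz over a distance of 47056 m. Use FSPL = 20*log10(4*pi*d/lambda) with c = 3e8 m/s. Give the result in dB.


lambda = c / f = 3.0000e+08 / 6.7174e+09 = 0.04466014 m
FSPL = 20 * log10(4*pi*47056/0.04466014) = 142.4 dB

142.4 dB


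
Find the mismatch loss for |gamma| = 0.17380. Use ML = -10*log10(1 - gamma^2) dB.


ML = -10 * log10(1 - 0.17380^2) = -10 * log10(0.96979356) = 0.1332 dB

0.1332 dB


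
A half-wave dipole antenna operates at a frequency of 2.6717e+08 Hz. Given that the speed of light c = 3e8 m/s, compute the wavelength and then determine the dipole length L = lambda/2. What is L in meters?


lambda = c / f = 3.0000e+08 / 2.6717e+08 = 1.122881 m
L = lambda / 2 = 1.122881 / 2 = 0.5614 m

0.5614 m


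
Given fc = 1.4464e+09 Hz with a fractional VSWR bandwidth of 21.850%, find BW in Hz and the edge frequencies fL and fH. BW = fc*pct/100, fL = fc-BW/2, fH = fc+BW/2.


BW = 1.4464e+09 * 21.850/100 = 3.160384e+08 Hz
fL = 1.4464e+09 - 3.160384e+08/2 = 1.288e+09 Hz
fH = 1.4464e+09 + 3.160384e+08/2 = 1.604e+09 Hz

BW=3.160e+08 Hz, fL=1.288e+09 Hz, fH=1.604e+09 Hz


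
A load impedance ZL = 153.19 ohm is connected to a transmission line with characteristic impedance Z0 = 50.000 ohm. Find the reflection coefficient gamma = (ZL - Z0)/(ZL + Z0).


gamma = (153.19 - 50.000) / (153.19 + 50.000) = 0.5078

0.5078


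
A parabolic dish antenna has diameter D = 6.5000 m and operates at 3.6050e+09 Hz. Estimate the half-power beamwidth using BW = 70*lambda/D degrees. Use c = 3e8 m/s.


lambda = c / f = 3.0000e+08 / 3.6050e+09 = 0.08321775 m
BW = 70 * 0.08321775 / 6.5000 = 0.8962 deg

0.8962 deg


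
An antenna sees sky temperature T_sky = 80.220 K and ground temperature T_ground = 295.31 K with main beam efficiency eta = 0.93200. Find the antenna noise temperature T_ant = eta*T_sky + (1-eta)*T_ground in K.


T_ant = 0.93200 * 80.220 + (1 - 0.93200) * 295.31 = 94.85 K

94.85 K


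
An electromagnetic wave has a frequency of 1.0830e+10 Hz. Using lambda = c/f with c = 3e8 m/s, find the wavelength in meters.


lambda = c / f = 3.0000e+08 / 1.0830e+10 = 0.02770 m

0.02770 m


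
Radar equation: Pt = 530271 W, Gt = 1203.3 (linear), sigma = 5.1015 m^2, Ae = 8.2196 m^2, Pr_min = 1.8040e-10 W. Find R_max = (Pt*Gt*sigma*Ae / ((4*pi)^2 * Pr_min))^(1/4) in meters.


R^4 = 530271*1203.3*5.1015*8.2196 / ((4*pi)^2 * 1.8040e-10) = 9.392130e+17
R_max = 9.392130e+17^0.25 = 31131 m

31131 m


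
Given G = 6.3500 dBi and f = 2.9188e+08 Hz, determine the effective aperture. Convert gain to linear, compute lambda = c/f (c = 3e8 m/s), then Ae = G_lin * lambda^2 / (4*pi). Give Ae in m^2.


lambda = c / f = 3.0000e+08 / 2.9188e+08 = 1.027820 m
G_linear = 10^(6.3500/10) = 4.315191
Ae = G_linear * lambda^2 / (4*pi) = 4.315191 * 1.027820^2 / (4*pi) = 0.3628 m^2

0.3628 m^2


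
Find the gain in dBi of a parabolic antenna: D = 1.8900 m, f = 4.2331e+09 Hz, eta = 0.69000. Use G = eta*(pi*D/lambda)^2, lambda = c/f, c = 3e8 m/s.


lambda = c / f = 3.0000e+08 / 4.2331e+09 = 0.07087005 m
G_linear = 0.69000 * (pi * 1.8900 / 0.07087005)^2 = 4843.362
G_dBi = 10 * log10(4843.362) = 36.85 dBi

36.85 dBi


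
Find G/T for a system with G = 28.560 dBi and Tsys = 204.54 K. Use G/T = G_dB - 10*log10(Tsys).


G/T = 28.560 - 10*log10(204.54) = 28.560 - 23.10778 = 5.452 dB/K

5.452 dB/K


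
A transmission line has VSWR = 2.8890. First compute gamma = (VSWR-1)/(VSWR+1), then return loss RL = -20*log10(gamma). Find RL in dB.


gamma = (2.8890 - 1) / (2.8890 + 1) = 0.4857290
RL = -20 * log10(0.4857290) = 6.272 dB

6.272 dB


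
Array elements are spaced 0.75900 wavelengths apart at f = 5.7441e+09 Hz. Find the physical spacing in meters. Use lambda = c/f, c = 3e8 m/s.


lambda = c / f = 3.0000e+08 / 5.7441e+09 = 0.05222750 m
d = 0.75900 * 0.05222750 = 0.03964 m

0.03964 m


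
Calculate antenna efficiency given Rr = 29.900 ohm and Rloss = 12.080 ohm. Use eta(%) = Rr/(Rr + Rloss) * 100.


eta = 29.900 / (29.900 + 12.080) * 100 = 71.22%

71.22%


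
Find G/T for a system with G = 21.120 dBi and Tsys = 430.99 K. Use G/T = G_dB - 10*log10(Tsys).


G/T = 21.120 - 10*log10(430.99) = 21.120 - 26.34467 = -5.225 dB/K

-5.225 dB/K


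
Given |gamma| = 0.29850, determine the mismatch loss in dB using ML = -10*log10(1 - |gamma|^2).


ML = -10 * log10(1 - 0.29850^2) = -10 * log10(0.91089775) = 0.4053 dB

0.4053 dB


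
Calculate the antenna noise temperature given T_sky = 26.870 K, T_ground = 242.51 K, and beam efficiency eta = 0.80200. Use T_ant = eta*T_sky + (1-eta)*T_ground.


T_ant = 0.80200 * 26.870 + (1 - 0.80200) * 242.51 = 69.57 K

69.57 K


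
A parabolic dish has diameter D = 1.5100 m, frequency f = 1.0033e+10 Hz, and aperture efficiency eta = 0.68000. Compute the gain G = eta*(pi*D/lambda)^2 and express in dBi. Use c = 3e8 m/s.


lambda = c / f = 3.0000e+08 / 1.0033e+10 = 0.02990133 m
G_linear = 0.68000 * (pi * 1.5100 / 0.02990133)^2 = 17115.18
G_dBi = 10 * log10(17115.18) = 42.33 dBi

42.33 dBi


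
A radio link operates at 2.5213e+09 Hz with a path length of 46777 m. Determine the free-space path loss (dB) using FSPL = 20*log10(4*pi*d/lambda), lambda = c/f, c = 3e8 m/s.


lambda = c / f = 3.0000e+08 / 2.5213e+09 = 0.1189862 m
FSPL = 20 * log10(4*pi*46777/0.1189862) = 133.9 dB

133.9 dB


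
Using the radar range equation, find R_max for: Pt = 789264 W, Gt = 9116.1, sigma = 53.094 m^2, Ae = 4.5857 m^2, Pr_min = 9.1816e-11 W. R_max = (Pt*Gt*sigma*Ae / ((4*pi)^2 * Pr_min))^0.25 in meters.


R^4 = 789264*9116.1*53.094*4.5857 / ((4*pi)^2 * 9.1816e-11) = 1.208215e+20
R_max = 1.208215e+20^0.25 = 104842 m

104842 m


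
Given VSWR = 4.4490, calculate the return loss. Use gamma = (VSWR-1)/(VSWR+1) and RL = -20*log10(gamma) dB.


gamma = (4.4490 - 1) / (4.4490 + 1) = 0.6329602
RL = -20 * log10(0.6329602) = 3.972 dB

3.972 dB


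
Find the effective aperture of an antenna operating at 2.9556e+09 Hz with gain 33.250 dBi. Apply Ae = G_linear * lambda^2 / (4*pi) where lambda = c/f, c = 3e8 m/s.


lambda = c / f = 3.0000e+08 / 2.9556e+09 = 0.1015022 m
G_linear = 10^(33.250/10) = 2113.489
Ae = G_linear * lambda^2 / (4*pi) = 2113.489 * 0.1015022^2 / (4*pi) = 1.733 m^2

1.733 m^2


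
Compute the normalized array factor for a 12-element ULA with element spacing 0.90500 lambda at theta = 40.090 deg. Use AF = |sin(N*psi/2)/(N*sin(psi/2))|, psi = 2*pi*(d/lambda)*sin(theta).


psi = 2*pi*0.90500*sin(40.090 deg) = 3.661910 rad
AF = |sin(12*3.661910/2) / (12*sin(3.661910/2))| = 1.698e-03

1.698e-03


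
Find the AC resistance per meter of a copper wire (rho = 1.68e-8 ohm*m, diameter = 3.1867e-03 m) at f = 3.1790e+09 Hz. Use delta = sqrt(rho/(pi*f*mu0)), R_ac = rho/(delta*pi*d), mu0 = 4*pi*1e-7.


delta = sqrt(1.68e-8 / (pi * 3.1790e+09 * 4*pi*1e-7)) = 1.156990e-06 m
R_ac = 1.68e-8 / (1.156990e-06 * pi * 3.1867e-03) = 1.450 ohm/m

1.450 ohm/m


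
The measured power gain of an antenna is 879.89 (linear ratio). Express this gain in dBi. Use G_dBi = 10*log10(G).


G_dBi = 10 * log10(879.89) = 29.44 dBi

29.44 dBi


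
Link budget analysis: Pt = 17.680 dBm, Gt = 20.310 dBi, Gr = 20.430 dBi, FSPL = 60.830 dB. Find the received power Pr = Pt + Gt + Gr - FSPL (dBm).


Pr = 17.680 + 20.310 + 20.430 - 60.830 = -2.41 dBm

-2.41 dBm


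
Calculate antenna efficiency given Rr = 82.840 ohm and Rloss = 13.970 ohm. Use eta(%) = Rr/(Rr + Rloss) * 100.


eta = 82.840 / (82.840 + 13.970) * 100 = 85.57%

85.57%


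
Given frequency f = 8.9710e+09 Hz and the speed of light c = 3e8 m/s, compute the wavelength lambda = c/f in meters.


lambda = c / f = 3.0000e+08 / 8.9710e+09 = 0.03344 m

0.03344 m


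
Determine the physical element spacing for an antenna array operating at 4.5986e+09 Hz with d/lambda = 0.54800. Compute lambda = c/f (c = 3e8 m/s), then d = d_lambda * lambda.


lambda = c / f = 3.0000e+08 / 4.5986e+09 = 0.06523725 m
d = 0.54800 * 0.06523725 = 0.03575 m

0.03575 m


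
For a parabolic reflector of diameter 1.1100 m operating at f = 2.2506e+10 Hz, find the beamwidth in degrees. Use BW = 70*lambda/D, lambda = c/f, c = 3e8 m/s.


lambda = c / f = 3.0000e+08 / 2.2506e+10 = 0.01332978 m
BW = 70 * 0.01332978 / 1.1100 = 0.8406 deg

0.8406 deg


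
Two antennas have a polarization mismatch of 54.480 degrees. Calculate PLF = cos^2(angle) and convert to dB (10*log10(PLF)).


PLF_linear = cos^2(54.480 deg) = 0.3375460
PLF_dB = 10 * log10(0.3375460) = -4.717 dB

-4.717 dB


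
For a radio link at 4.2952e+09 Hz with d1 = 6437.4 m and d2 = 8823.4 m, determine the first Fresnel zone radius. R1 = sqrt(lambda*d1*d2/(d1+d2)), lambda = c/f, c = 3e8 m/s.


lambda = c / f = 3.0000e+08 / 4.2952e+09 = 0.06984541 m
R1 = sqrt(0.06984541 * 6437.4 * 8823.4 / (6437.4 + 8823.4)) = 16.12 m

16.12 m


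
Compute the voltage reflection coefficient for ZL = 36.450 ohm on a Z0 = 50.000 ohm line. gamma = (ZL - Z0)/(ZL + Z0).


gamma = (36.450 - 50.000) / (36.450 + 50.000) = -0.1567

-0.1567


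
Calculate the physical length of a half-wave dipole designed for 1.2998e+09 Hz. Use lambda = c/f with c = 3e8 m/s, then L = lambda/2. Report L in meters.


lambda = c / f = 3.0000e+08 / 1.2998e+09 = 0.2308047 m
L = lambda / 2 = 0.2308047 / 2 = 0.1154 m

0.1154 m


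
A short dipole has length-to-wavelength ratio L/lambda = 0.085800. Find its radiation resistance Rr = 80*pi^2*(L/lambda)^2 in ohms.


Rr = 80 * pi^2 * (0.085800)^2 = 80 * 9.869604 * 7.361640e-03 = 5.813 ohm

5.813 ohm


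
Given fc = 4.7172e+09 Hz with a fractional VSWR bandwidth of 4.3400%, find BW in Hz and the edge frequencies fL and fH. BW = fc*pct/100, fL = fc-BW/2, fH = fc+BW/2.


BW = 4.7172e+09 * 4.3400/100 = 2.047265e+08 Hz
fL = 4.7172e+09 - 2.047265e+08/2 = 4.615e+09 Hz
fH = 4.7172e+09 + 2.047265e+08/2 = 4.820e+09 Hz

BW=2.047e+08 Hz, fL=4.615e+09 Hz, fH=4.820e+09 Hz


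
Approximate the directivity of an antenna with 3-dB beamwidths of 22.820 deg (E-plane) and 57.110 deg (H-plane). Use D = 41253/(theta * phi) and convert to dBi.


D_linear = 41253 / (22.820 * 57.110) = 31.65394
D_dBi = 10 * log10(31.65394) = 15.00 dBi

15.00 dBi


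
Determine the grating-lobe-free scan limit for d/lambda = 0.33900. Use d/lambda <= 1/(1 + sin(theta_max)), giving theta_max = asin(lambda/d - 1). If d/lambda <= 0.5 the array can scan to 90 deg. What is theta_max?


lambda/d - 1 = 1/0.33900 - 1 = 1.949853 >= 1
d/lambda <= 0.5, so the array can scan to endfire without grating lobes: theta_max = 90 deg

90 deg


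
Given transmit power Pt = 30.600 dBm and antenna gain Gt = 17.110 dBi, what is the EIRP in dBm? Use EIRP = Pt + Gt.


EIRP = Pt + Gt = 30.600 + 17.110 = 47.71 dBm

47.71 dBm


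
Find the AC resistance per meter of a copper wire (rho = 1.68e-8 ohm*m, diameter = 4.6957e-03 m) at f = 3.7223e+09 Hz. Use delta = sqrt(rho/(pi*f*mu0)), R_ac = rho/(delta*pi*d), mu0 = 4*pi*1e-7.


delta = sqrt(1.68e-8 / (pi * 3.7223e+09 * 4*pi*1e-7)) = 1.069225e-06 m
R_ac = 1.68e-8 / (1.069225e-06 * pi * 4.6957e-03) = 1.065 ohm/m

1.065 ohm/m


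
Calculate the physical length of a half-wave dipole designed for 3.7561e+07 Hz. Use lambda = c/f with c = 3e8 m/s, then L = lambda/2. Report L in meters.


lambda = c / f = 3.0000e+08 / 3.7561e+07 = 7.987008 m
L = lambda / 2 = 7.987008 / 2 = 3.994 m

3.994 m


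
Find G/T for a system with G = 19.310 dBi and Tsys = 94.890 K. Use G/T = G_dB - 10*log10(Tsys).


G/T = 19.310 - 10*log10(94.890) = 19.310 - 19.77220 = -0.4622 dB/K

-0.4622 dB/K


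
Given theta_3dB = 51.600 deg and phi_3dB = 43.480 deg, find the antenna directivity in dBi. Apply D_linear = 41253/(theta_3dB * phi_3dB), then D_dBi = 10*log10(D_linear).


D_linear = 41253 / (51.600 * 43.480) = 18.38723
D_dBi = 10 * log10(18.38723) = 12.65 dBi

12.65 dBi


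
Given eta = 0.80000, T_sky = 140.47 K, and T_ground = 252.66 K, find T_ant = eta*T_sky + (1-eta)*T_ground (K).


T_ant = 0.80000 * 140.47 + (1 - 0.80000) * 252.66 = 162.9 K

162.9 K


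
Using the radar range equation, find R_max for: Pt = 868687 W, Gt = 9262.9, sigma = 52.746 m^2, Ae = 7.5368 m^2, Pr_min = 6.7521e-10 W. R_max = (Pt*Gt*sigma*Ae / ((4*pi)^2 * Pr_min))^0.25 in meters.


R^4 = 868687*9262.9*52.746*7.5368 / ((4*pi)^2 * 6.7521e-10) = 3.000048e+19
R_max = 3.000048e+19^0.25 = 74009 m

74009 m


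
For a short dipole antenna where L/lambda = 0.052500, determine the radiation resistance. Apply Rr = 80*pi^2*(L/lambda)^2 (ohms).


Rr = 80 * pi^2 * (0.052500)^2 = 80 * 9.869604 * 2.756250e-03 = 2.176 ohm

2.176 ohm


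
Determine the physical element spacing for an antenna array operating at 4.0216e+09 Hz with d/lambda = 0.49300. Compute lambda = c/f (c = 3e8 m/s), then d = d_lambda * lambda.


lambda = c / f = 3.0000e+08 / 4.0216e+09 = 0.07459718 m
d = 0.49300 * 0.07459718 = 0.03678 m

0.03678 m


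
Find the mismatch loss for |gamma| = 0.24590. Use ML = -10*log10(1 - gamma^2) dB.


ML = -10 * log10(1 - 0.24590^2) = -10 * log10(0.93953319) = 0.2709 dB

0.2709 dB


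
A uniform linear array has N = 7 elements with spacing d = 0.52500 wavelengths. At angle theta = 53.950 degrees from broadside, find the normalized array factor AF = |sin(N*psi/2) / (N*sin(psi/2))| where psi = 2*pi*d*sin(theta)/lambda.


psi = 2*pi*0.52500*sin(53.950 deg) = 2.666989 rad
AF = |sin(7*2.666989/2) / (7*sin(2.666989/2))| = 0.01326

0.01326


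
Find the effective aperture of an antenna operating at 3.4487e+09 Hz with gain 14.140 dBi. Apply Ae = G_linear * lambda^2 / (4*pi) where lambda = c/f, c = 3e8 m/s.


lambda = c / f = 3.0000e+08 / 3.4487e+09 = 0.08698930 m
G_linear = 10^(14.140/10) = 25.94179
Ae = G_linear * lambda^2 / (4*pi) = 25.94179 * 0.08698930^2 / (4*pi) = 0.01562 m^2

0.01562 m^2


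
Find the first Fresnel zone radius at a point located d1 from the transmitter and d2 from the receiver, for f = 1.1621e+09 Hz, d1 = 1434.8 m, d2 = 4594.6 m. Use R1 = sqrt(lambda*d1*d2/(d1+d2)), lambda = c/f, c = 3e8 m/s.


lambda = c / f = 3.0000e+08 / 1.1621e+09 = 0.2581533 m
R1 = sqrt(0.2581533 * 1434.8 * 4594.6 / (1434.8 + 4594.6)) = 16.80 m

16.80 m


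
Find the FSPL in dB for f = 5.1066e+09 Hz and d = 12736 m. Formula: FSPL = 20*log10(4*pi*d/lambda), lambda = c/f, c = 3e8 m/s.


lambda = c / f = 3.0000e+08 / 5.1066e+09 = 0.05874750 m
FSPL = 20 * log10(4*pi*12736/0.05874750) = 128.7 dB

128.7 dB


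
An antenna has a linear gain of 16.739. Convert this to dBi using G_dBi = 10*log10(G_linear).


G_dBi = 10 * log10(16.739) = 12.24 dBi

12.24 dBi


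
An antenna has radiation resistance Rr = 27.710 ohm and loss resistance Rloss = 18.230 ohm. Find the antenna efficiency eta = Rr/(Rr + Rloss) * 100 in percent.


eta = 27.710 / (27.710 + 18.230) * 100 = 60.32%

60.32%


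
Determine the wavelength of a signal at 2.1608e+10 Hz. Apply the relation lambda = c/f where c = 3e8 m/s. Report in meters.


lambda = c / f = 3.0000e+08 / 2.1608e+10 = 0.01388 m

0.01388 m


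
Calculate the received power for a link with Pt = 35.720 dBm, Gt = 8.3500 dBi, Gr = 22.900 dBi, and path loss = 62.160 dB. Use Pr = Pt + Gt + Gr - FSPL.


Pr = 35.720 + 8.3500 + 22.900 - 62.160 = 4.81 dBm

4.81 dBm


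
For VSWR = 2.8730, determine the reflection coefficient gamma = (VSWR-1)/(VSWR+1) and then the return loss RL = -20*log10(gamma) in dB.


gamma = (2.8730 - 1) / (2.8730 + 1) = 0.4836044
RL = -20 * log10(0.4836044) = 6.310 dB

6.310 dB


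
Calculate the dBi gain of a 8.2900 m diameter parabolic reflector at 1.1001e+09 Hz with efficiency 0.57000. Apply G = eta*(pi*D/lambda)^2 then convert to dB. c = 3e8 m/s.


lambda = c / f = 3.0000e+08 / 1.1001e+09 = 0.2727025 m
G_linear = 0.57000 * (pi * 8.2900 / 0.2727025)^2 = 5198.828
G_dBi = 10 * log10(5198.828) = 37.16 dBi

37.16 dBi


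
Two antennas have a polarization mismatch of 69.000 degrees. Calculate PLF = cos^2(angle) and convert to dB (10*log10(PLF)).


PLF_linear = cos^2(69.000 deg) = 0.1284276
PLF_dB = 10 * log10(0.1284276) = -8.913 dB

-8.913 dB


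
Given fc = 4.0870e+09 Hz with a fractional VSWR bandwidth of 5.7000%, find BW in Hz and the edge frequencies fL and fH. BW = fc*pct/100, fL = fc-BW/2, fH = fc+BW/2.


BW = 4.0870e+09 * 5.7000/100 = 2.329590e+08 Hz
fL = 4.0870e+09 - 2.329590e+08/2 = 3.971e+09 Hz
fH = 4.0870e+09 + 2.329590e+08/2 = 4.203e+09 Hz

BW=2.330e+08 Hz, fL=3.971e+09 Hz, fH=4.203e+09 Hz


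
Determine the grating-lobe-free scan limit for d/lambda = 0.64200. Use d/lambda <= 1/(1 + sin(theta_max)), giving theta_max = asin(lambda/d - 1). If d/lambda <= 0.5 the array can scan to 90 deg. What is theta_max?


lambda/d - 1 = 1/0.64200 - 1 = 0.5576324
theta_max = asin(0.5576324) = 33.89 deg

33.89 deg


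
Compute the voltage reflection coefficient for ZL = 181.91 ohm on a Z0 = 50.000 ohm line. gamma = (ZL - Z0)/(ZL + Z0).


gamma = (181.91 - 50.000) / (181.91 + 50.000) = 0.5688

0.5688


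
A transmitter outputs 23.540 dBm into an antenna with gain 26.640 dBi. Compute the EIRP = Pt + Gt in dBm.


EIRP = Pt + Gt = 23.540 + 26.640 = 50.18 dBm

50.18 dBm


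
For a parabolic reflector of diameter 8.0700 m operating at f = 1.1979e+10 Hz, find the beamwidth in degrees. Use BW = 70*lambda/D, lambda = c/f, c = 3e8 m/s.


lambda = c / f = 3.0000e+08 / 1.1979e+10 = 0.02504383 m
BW = 70 * 0.02504383 / 8.0700 = 0.2172 deg

0.2172 deg


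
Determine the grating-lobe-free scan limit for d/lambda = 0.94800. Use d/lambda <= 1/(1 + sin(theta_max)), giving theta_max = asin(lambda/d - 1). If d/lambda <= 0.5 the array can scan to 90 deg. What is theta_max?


lambda/d - 1 = 1/0.94800 - 1 = 0.05485232
theta_max = asin(0.05485232) = 3.144 deg

3.144 deg


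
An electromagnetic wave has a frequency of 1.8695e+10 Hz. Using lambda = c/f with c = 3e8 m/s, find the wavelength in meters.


lambda = c / f = 3.0000e+08 / 1.8695e+10 = 0.01605 m

0.01605 m


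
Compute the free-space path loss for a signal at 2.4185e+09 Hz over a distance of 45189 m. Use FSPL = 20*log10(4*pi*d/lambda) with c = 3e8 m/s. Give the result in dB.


lambda = c / f = 3.0000e+08 / 2.4185e+09 = 0.1240438 m
FSPL = 20 * log10(4*pi*45189/0.1240438) = 133.2 dB

133.2 dB


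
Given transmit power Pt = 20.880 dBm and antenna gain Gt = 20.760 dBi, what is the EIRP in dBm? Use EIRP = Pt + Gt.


EIRP = Pt + Gt = 20.880 + 20.760 = 41.64 dBm

41.64 dBm


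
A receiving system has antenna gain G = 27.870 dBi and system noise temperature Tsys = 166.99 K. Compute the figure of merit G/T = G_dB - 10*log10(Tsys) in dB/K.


G/T = 27.870 - 10*log10(166.99) = 27.870 - 22.22690 = 5.643 dB/K

5.643 dB/K


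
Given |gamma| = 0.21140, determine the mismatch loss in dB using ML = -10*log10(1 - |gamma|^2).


ML = -10 * log10(1 - 0.21140^2) = -10 * log10(0.95531004) = 0.1986 dB

0.1986 dB


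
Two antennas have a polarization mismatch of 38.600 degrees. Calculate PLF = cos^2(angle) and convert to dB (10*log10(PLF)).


PLF_linear = cos^2(38.600 deg) = 0.6107742
PLF_dB = 10 * log10(0.6107742) = -2.141 dB

-2.141 dB


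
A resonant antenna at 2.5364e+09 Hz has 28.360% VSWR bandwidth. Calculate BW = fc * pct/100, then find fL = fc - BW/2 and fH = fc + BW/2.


BW = 2.5364e+09 * 28.360/100 = 7.193230e+08 Hz
fL = 2.5364e+09 - 7.193230e+08/2 = 2.177e+09 Hz
fH = 2.5364e+09 + 7.193230e+08/2 = 2.896e+09 Hz

BW=7.193e+08 Hz, fL=2.177e+09 Hz, fH=2.896e+09 Hz


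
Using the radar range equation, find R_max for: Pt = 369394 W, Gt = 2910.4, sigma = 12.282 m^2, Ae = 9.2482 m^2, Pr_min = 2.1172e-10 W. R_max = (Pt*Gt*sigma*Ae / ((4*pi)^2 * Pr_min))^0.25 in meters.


R^4 = 369394*2910.4*12.282*9.2482 / ((4*pi)^2 * 2.1172e-10) = 3.652475e+18
R_max = 3.652475e+18^0.25 = 43717 m

43717 m


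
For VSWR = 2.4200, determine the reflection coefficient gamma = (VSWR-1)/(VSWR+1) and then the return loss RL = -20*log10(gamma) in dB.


gamma = (2.4200 - 1) / (2.4200 + 1) = 0.4152047
RL = -20 * log10(0.4152047) = 7.635 dB

7.635 dB


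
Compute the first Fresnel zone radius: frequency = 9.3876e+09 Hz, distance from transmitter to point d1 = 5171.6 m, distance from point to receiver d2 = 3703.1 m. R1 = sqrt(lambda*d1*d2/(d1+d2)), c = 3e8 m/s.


lambda = c / f = 3.0000e+08 / 9.3876e+09 = 0.03195705 m
R1 = sqrt(0.03195705 * 5171.6 * 3703.1 / (5171.6 + 3703.1)) = 8.304 m

8.304 m


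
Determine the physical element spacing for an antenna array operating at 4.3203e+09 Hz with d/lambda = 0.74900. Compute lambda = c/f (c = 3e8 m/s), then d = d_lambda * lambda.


lambda = c / f = 3.0000e+08 / 4.3203e+09 = 0.06943962 m
d = 0.74900 * 0.06943962 = 0.05201 m

0.05201 m


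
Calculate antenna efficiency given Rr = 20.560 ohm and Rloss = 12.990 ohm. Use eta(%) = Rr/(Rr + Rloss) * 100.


eta = 20.560 / (20.560 + 12.990) * 100 = 61.28%

61.28%


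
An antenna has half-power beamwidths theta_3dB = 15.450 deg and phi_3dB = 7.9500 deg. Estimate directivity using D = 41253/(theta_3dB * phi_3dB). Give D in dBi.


D_linear = 41253 / (15.450 * 7.9500) = 335.8613
D_dBi = 10 * log10(335.8613) = 25.26 dBi

25.26 dBi


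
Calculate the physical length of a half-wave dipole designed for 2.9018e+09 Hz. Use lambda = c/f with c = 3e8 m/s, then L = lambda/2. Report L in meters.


lambda = c / f = 3.0000e+08 / 2.9018e+09 = 0.1033841 m
L = lambda / 2 = 0.1033841 / 2 = 0.05169 m

0.05169 m


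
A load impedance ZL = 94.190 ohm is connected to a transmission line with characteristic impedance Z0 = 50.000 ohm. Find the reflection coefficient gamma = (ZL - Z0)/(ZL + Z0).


gamma = (94.190 - 50.000) / (94.190 + 50.000) = 0.3065

0.3065


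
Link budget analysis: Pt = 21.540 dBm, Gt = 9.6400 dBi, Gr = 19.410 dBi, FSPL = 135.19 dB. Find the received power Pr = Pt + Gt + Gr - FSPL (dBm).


Pr = 21.540 + 9.6400 + 19.410 - 135.19 = -84.60 dBm

-84.60 dBm


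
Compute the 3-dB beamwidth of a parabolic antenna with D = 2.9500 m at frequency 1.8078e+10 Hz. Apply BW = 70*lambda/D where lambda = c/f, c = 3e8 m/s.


lambda = c / f = 3.0000e+08 / 1.8078e+10 = 0.01659476 m
BW = 70 * 0.01659476 / 2.9500 = 0.3938 deg

0.3938 deg


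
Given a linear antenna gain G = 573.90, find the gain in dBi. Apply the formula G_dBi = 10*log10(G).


G_dBi = 10 * log10(573.90) = 27.59 dBi

27.59 dBi


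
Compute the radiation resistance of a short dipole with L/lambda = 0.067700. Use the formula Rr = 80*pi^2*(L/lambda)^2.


Rr = 80 * pi^2 * (0.067700)^2 = 80 * 9.869604 * 4.583290e-03 = 3.619 ohm

3.619 ohm


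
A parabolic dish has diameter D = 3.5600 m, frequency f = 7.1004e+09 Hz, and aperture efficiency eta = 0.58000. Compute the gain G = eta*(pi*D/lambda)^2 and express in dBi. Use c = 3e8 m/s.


lambda = c / f = 3.0000e+08 / 7.1004e+09 = 0.04225114 m
G_linear = 0.58000 * (pi * 3.5600 / 0.04225114)^2 = 40639.74
G_dBi = 10 * log10(40639.74) = 46.09 dBi

46.09 dBi


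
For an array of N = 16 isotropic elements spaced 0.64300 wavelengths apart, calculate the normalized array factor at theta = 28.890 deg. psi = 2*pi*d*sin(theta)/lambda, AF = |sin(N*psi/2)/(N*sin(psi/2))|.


psi = 2*pi*0.64300*sin(28.890 deg) = 1.951886 rad
AF = |sin(16*1.951886/2) / (16*sin(1.951886/2))| = 6.998e-03

6.998e-03


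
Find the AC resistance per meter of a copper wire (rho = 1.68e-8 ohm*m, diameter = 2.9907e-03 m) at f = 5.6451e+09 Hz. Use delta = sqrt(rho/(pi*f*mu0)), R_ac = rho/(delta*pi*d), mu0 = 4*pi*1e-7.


delta = sqrt(1.68e-8 / (pi * 5.6451e+09 * 4*pi*1e-7)) = 8.682383e-07 m
R_ac = 1.68e-8 / (8.682383e-07 * pi * 2.9907e-03) = 2.059 ohm/m

2.059 ohm/m


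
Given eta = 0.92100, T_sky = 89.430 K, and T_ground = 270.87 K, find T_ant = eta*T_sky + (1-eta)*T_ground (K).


T_ant = 0.92100 * 89.430 + (1 - 0.92100) * 270.87 = 103.8 K

103.8 K


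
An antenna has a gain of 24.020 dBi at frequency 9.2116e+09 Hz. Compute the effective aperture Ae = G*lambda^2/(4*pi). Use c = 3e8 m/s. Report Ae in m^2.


lambda = c / f = 3.0000e+08 / 9.2116e+09 = 0.03256763 m
G_linear = 10^(24.020/10) = 252.3481
Ae = G_linear * lambda^2 / (4*pi) = 252.3481 * 0.03256763^2 / (4*pi) = 0.02130 m^2

0.02130 m^2


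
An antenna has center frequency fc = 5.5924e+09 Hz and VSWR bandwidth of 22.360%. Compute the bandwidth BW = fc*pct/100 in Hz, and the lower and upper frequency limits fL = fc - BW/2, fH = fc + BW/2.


BW = 5.5924e+09 * 22.360/100 = 1.250461e+09 Hz
fL = 5.5924e+09 - 1.250461e+09/2 = 4.967e+09 Hz
fH = 5.5924e+09 + 1.250461e+09/2 = 6.218e+09 Hz

BW=1.250e+09 Hz, fL=4.967e+09 Hz, fH=6.218e+09 Hz


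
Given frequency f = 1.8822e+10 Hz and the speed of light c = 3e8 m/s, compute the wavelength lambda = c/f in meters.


lambda = c / f = 3.0000e+08 / 1.8822e+10 = 0.01594 m

0.01594 m


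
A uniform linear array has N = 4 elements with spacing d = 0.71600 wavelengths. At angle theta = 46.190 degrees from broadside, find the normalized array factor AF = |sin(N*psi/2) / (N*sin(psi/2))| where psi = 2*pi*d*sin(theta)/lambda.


psi = 2*pi*0.71600*sin(46.190 deg) = 3.246483 rad
AF = |sin(4*3.246483/2) / (4*sin(3.246483/2))| = 0.05213

0.05213


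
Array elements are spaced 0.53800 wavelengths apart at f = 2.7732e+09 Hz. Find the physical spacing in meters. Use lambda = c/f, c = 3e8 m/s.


lambda = c / f = 3.0000e+08 / 2.7732e+09 = 0.1081783 m
d = 0.53800 * 0.1081783 = 0.05820 m

0.05820 m


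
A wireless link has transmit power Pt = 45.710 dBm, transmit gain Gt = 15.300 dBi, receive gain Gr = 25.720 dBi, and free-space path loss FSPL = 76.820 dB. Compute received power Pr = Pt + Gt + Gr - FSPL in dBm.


Pr = 45.710 + 15.300 + 25.720 - 76.820 = 9.91 dBm

9.91 dBm


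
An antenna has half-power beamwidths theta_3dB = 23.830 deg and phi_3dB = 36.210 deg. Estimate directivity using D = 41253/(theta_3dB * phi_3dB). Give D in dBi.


D_linear = 41253 / (23.830 * 36.210) = 47.80826
D_dBi = 10 * log10(47.80826) = 16.80 dBi

16.80 dBi


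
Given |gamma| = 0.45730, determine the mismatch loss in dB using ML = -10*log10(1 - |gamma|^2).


ML = -10 * log10(1 - 0.45730^2) = -10 * log10(0.79087671) = 1.019 dB

1.019 dB


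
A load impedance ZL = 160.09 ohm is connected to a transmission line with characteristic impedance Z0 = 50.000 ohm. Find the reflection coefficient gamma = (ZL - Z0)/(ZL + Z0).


gamma = (160.09 - 50.000) / (160.09 + 50.000) = 0.5240

0.5240


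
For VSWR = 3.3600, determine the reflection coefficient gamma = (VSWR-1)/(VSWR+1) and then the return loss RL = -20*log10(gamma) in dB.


gamma = (3.3600 - 1) / (3.3600 + 1) = 0.5412844
RL = -20 * log10(0.5412844) = 5.331 dB

5.331 dB


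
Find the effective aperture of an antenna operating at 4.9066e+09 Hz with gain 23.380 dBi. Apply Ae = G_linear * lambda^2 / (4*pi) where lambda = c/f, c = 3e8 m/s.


lambda = c / f = 3.0000e+08 / 4.9066e+09 = 0.06114214 m
G_linear = 10^(23.380/10) = 217.7710
Ae = G_linear * lambda^2 / (4*pi) = 217.7710 * 0.06114214^2 / (4*pi) = 0.06478 m^2

0.06478 m^2


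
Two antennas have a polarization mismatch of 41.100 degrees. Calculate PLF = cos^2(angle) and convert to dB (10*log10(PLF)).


PLF_linear = cos^2(41.100 deg) = 0.5678578
PLF_dB = 10 * log10(0.5678578) = -2.458 dB

-2.458 dB


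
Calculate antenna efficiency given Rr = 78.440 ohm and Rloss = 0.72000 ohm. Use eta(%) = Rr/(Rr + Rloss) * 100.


eta = 78.440 / (78.440 + 0.72000) * 100 = 99.09%

99.09%


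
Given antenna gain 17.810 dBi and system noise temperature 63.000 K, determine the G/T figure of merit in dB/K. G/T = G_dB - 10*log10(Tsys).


G/T = 17.810 - 10*log10(63.000) = 17.810 - 17.99341 = -0.1834 dB/K

-0.1834 dB/K


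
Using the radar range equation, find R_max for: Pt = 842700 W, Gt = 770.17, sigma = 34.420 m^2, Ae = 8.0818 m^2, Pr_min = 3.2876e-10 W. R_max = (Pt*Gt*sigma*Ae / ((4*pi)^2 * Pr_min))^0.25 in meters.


R^4 = 842700*770.17*34.420*8.0818 / ((4*pi)^2 * 3.2876e-10) = 3.477602e+18
R_max = 3.477602e+18^0.25 = 43184 m

43184 m


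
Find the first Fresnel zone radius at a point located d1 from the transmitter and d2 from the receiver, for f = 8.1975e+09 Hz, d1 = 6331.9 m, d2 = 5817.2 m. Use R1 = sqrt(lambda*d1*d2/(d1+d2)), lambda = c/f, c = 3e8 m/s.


lambda = c / f = 3.0000e+08 / 8.1975e+09 = 0.03659652 m
R1 = sqrt(0.03659652 * 6331.9 * 5817.2 / (6331.9 + 5817.2)) = 10.53 m

10.53 m


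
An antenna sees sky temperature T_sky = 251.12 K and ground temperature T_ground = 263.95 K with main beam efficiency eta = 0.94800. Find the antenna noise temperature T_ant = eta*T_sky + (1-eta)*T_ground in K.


T_ant = 0.94800 * 251.12 + (1 - 0.94800) * 263.95 = 251.8 K

251.8 K


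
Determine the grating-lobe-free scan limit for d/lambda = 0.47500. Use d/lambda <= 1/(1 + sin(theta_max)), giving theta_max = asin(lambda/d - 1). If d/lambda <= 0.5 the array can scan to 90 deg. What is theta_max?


lambda/d - 1 = 1/0.47500 - 1 = 1.105263 >= 1
d/lambda <= 0.5, so the array can scan to endfire without grating lobes: theta_max = 90 deg

90 deg


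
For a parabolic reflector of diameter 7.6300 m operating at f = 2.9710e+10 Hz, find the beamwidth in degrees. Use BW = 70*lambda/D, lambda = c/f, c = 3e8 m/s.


lambda = c / f = 3.0000e+08 / 2.9710e+10 = 0.01009761 m
BW = 70 * 0.01009761 / 7.6300 = 0.09264 deg

0.09264 deg


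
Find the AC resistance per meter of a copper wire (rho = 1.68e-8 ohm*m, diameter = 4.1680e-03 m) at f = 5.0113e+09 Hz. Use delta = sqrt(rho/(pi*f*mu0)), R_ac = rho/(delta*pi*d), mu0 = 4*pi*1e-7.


delta = sqrt(1.68e-8 / (pi * 5.0113e+09 * 4*pi*1e-7)) = 9.215090e-07 m
R_ac = 1.68e-8 / (9.215090e-07 * pi * 4.1680e-03) = 1.392 ohm/m

1.392 ohm/m


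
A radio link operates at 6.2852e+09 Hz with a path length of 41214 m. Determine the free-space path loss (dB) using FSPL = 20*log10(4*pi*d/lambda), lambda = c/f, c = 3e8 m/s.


lambda = c / f = 3.0000e+08 / 6.2852e+09 = 0.04773118 m
FSPL = 20 * log10(4*pi*41214/0.04773118) = 140.7 dB

140.7 dB


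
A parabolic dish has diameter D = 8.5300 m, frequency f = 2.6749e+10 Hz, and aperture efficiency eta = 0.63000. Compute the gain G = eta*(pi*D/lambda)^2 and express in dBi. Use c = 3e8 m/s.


lambda = c / f = 3.0000e+08 / 2.6749e+10 = 0.01121537 m
G_linear = 0.63000 * (pi * 8.5300 / 0.01121537)^2 = 3.596757e+06
G_dBi = 10 * log10(3.596757e+06) = 65.56 dBi

65.56 dBi


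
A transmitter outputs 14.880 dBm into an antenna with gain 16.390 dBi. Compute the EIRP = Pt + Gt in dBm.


EIRP = Pt + Gt = 14.880 + 16.390 = 31.27 dBm

31.27 dBm


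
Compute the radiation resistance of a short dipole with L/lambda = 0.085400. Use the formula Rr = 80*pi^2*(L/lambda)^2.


Rr = 80 * pi^2 * (0.085400)^2 = 80 * 9.869604 * 7.293160e-03 = 5.758 ohm

5.758 ohm


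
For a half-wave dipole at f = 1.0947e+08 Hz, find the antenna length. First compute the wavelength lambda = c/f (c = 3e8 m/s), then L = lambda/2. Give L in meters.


lambda = c / f = 3.0000e+08 / 1.0947e+08 = 2.740477 m
L = lambda / 2 = 2.740477 / 2 = 1.370 m

1.370 m


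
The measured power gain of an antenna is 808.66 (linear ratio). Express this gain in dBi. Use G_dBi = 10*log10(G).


G_dBi = 10 * log10(808.66) = 29.08 dBi

29.08 dBi


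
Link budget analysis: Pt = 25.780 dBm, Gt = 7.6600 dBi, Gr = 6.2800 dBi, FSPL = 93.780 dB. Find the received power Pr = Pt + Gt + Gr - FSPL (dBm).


Pr = 25.780 + 7.6600 + 6.2800 - 93.780 = -54.06 dBm

-54.06 dBm


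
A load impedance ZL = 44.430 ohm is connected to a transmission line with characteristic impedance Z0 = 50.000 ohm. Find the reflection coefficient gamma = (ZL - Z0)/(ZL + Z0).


gamma = (44.430 - 50.000) / (44.430 + 50.000) = -0.05899

-0.05899


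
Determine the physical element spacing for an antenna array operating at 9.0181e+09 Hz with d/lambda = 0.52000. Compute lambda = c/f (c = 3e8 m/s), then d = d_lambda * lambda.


lambda = c / f = 3.0000e+08 / 9.0181e+09 = 0.03326643 m
d = 0.52000 * 0.03326643 = 0.01730 m

0.01730 m


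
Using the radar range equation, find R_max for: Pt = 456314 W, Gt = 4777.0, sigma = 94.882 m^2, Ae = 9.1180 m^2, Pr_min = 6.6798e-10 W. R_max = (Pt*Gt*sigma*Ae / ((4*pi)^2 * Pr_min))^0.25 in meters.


R^4 = 456314*4777.0*94.882*9.1180 / ((4*pi)^2 * 6.6798e-10) = 1.787801e+19
R_max = 1.787801e+19^0.25 = 65025 m

65025 m


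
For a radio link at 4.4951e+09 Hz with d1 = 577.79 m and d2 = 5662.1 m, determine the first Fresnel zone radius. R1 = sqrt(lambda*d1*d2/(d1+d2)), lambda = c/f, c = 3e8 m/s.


lambda = c / f = 3.0000e+08 / 4.4951e+09 = 0.06673934 m
R1 = sqrt(0.06673934 * 577.79 * 5662.1 / (577.79 + 5662.1)) = 5.915 m

5.915 m


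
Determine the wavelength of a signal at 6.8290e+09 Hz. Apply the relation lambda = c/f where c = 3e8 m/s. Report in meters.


lambda = c / f = 3.0000e+08 / 6.8290e+09 = 0.04393 m

0.04393 m


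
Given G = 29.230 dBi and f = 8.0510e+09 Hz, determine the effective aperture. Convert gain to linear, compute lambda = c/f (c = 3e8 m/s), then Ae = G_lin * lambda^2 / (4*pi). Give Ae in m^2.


lambda = c / f = 3.0000e+08 / 8.0510e+09 = 0.03726245 m
G_linear = 10^(29.230/10) = 837.5293
Ae = G_linear * lambda^2 / (4*pi) = 837.5293 * 0.03726245^2 / (4*pi) = 0.09254 m^2

0.09254 m^2


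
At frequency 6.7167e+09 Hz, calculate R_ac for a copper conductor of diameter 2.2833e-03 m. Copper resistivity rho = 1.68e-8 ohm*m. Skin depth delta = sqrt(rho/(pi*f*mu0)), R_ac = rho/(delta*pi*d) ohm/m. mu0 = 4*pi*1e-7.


delta = sqrt(1.68e-8 / (pi * 6.7167e+09 * 4*pi*1e-7)) = 7.959702e-07 m
R_ac = 1.68e-8 / (7.959702e-07 * pi * 2.2833e-03) = 2.942 ohm/m

2.942 ohm/m


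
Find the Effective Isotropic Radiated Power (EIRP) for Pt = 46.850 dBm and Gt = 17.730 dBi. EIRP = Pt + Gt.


EIRP = Pt + Gt = 46.850 + 17.730 = 64.58 dBm

64.58 dBm


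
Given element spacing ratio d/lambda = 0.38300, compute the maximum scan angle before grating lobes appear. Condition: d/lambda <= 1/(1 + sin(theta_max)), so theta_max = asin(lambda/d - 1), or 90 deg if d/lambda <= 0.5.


lambda/d - 1 = 1/0.38300 - 1 = 1.610966 >= 1
d/lambda <= 0.5, so the array can scan to endfire without grating lobes: theta_max = 90 deg

90 deg


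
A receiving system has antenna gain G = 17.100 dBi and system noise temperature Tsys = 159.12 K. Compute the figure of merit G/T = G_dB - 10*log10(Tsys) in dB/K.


G/T = 17.100 - 10*log10(159.12) = 17.100 - 22.01725 = -4.917 dB/K

-4.917 dB/K


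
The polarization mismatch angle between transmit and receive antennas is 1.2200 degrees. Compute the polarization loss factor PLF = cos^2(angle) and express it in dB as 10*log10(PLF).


PLF_linear = cos^2(1.2200 deg) = 0.9995467
PLF_dB = 10 * log10(0.9995467) = -1.969e-03 dB

-1.969e-03 dB


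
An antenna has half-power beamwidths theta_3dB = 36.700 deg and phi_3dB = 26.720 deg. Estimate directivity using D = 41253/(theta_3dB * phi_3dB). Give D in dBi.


D_linear = 41253 / (36.700 * 26.720) = 42.06811
D_dBi = 10 * log10(42.06811) = 16.24 dBi

16.24 dBi


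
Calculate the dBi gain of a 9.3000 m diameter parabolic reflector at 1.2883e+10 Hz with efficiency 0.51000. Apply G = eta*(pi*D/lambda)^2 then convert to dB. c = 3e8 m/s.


lambda = c / f = 3.0000e+08 / 1.2883e+10 = 0.02328650 m
G_linear = 0.51000 * (pi * 9.3000 / 0.02328650)^2 = 802837.0
G_dBi = 10 * log10(802837.0) = 59.05 dBi

59.05 dBi


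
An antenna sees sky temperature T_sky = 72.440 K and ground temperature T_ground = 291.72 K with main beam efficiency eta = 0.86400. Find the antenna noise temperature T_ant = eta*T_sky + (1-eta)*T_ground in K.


T_ant = 0.86400 * 72.440 + (1 - 0.86400) * 291.72 = 102.3 K

102.3 K


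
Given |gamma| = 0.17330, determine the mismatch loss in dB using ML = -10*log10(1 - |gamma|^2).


ML = -10 * log10(1 - 0.17330^2) = -10 * log10(0.96996711) = 0.1324 dB

0.1324 dB


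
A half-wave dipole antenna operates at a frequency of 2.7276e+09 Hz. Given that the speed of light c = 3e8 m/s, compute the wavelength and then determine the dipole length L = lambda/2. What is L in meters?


lambda = c / f = 3.0000e+08 / 2.7276e+09 = 0.1099868 m
L = lambda / 2 = 0.1099868 / 2 = 0.05499 m

0.05499 m


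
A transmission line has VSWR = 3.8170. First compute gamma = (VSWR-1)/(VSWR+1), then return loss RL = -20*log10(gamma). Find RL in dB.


gamma = (3.8170 - 1) / (3.8170 + 1) = 0.5848038
RL = -20 * log10(0.5848038) = 4.660 dB

4.660 dB


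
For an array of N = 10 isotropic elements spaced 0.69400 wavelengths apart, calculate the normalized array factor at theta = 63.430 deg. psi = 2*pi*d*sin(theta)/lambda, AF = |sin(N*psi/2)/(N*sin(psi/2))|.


psi = 2*pi*0.69400*sin(63.430 deg) = 3.900009 rad
AF = |sin(10*3.900009/2) / (10*sin(3.900009/2))| = 0.06519

0.06519


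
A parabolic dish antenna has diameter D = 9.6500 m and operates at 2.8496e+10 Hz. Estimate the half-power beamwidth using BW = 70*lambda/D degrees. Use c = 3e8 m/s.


lambda = c / f = 3.0000e+08 / 2.8496e+10 = 0.01052779 m
BW = 70 * 0.01052779 / 9.6500 = 0.07637 deg

0.07637 deg


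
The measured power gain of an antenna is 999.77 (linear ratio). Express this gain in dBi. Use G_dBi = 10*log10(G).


G_dBi = 10 * log10(999.77) = 30.00 dBi

30.00 dBi


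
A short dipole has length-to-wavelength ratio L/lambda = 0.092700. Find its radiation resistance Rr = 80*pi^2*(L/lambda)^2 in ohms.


Rr = 80 * pi^2 * (0.092700)^2 = 80 * 9.869604 * 8.593290e-03 = 6.785 ohm

6.785 ohm


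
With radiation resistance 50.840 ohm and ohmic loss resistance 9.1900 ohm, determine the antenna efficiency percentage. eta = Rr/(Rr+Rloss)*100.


eta = 50.840 / (50.840 + 9.1900) * 100 = 84.69%

84.69%


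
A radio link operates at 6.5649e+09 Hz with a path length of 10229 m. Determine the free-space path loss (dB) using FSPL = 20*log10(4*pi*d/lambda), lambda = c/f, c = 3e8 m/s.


lambda = c / f = 3.0000e+08 / 6.5649e+09 = 0.04569757 m
FSPL = 20 * log10(4*pi*10229/0.04569757) = 129.0 dB

129.0 dB
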